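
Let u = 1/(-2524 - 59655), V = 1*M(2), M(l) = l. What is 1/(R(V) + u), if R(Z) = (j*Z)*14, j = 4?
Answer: 62179/6964047 ≈ 0.0089286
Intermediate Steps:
V = 2 (V = 1*2 = 2)
R(Z) = 56*Z (R(Z) = (4*Z)*14 = 56*Z)
u = -1/62179 (u = 1/(-62179) = -1/62179 ≈ -1.6083e-5)
1/(R(V) + u) = 1/(56*2 - 1/62179) = 1/(112 - 1/62179) = 1/(6964047/62179) = 62179/6964047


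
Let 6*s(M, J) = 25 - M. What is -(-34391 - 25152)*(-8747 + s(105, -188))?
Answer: -1564849583/3 ≈ -5.2162e+8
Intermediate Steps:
s(M, J) = 25/6 - M/6 (s(M, J) = (25 - M)/6 = 25/6 - M/6)
-(-34391 - 25152)*(-8747 + s(105, -188)) = -(-34391 - 25152)*(-8747 + (25/6 - ⅙*105)) = -(-59543)*(-8747 + (25/6 - 35/2)) = -(-59543)*(-8747 - 40/3) = -(-59543)*(-26281)/3 = -1*1564849583/3 = -1564849583/3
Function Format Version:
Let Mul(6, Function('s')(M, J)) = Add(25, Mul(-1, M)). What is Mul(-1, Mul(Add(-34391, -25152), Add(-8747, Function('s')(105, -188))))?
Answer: Rational(-1564849583, 3) ≈ -5.2162e+8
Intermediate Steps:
Function('s')(M, J) = Add(Rational(25, 6), Mul(Rational(-1, 6), M)) (Function('s')(M, J) = Mul(Rational(1, 6), Add(25, Mul(-1, M))) = Add(Rational(25, 6), Mul(Rational(-1, 6), M)))
Mul(-1, Mul(Add(-34391, -25152), Add(-8747, Function('s')(105, -188)))) = Mul(-1, Mul(Add(-34391, -25152), Add(-8747, Add(Rational(25, 6), Mul(Rational(-1, 6), 105))))) = Mul(-1, Mul(-59543, Add(-8747, Add(Rational(25, 6), Rational(-35, 2))))) = Mul(-1, Mul(-59543, Add(-8747, Rational(-40, 3)))) = Mul(-1, Mul(-59543, Rational(-26281, 3))) = Mul(-1, Rational(1564849583, 3)) = Rational(-1564849583, 3)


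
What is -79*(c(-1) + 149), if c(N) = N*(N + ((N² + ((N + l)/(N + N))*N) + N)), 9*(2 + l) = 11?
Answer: -107282/9 ≈ -11920.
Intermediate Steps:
l = -7/9 (l = -2 + (⅑)*11 = -2 + 11/9 = -7/9 ≈ -0.77778)
c(N) = N*(-7/18 + N² + 5*N/2) (c(N) = N*(N + ((N² + ((N - 7/9)/(N + N))*N) + N)) = N*(N + ((N² + ((-7/9 + N)/((2*N)))*N) + N)) = N*(N + ((N² + ((-7/9 + N)*(1/(2*N)))*N) + N)) = N*(N + ((N² + ((-7/9 + N)/(2*N))*N) + N)) = N*(N + ((N² + (-7/18 + N/2)) + N)) = N*(N + ((-7/18 + N² + N/2) + N)) = N*(N + (-7/18 + N² + 3*N/2)) = N*(-7/18 + N² + 5*N/2))
-79*(c(-1) + 149) = -79*((1/18)*(-1)*(-7 + 18*(-1)² + 45*(-1)) + 149) = -79*((1/18)*(-1)*(-7 + 18*1 - 45) + 149) = -79*((1/18)*(-1)*(-7 + 18 - 45) + 149) = -79*((1/18)*(-1)*(-34) + 149) = -79*(17/9 + 149) = -79*1358/9 = -107282/9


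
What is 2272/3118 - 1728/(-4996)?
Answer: 2092352/1947191 ≈ 1.0745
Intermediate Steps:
2272/3118 - 1728/(-4996) = 2272*(1/3118) - 1728*(-1/4996) = 1136/1559 + 432/1249 = 2092352/1947191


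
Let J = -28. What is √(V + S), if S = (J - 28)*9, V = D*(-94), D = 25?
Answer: I*√2854 ≈ 53.423*I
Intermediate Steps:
V = -2350 (V = 25*(-94) = -2350)
S = -504 (S = (-28 - 28)*9 = -56*9 = -504)
√(V + S) = √(-2350 - 504) = √(-2854) = I*√2854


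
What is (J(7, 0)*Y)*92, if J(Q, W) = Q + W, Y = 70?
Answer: 45080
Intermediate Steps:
(J(7, 0)*Y)*92 = ((7 + 0)*70)*92 = (7*70)*92 = 490*92 = 45080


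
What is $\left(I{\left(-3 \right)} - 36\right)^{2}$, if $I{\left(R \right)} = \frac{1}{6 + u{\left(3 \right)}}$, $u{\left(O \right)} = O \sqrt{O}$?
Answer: $\frac{11239}{9} + \frac{212 \sqrt{3}}{9} \approx 1289.6$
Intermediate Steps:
$u{\left(O \right)} = O^{\frac{3}{2}}$
$I{\left(R \right)} = \frac{1}{6 + 3 \sqrt{3}}$ ($I{\left(R \right)} = \frac{1}{6 + 3^{\frac{3}{2}}} = \frac{1}{6 + 3 \sqrt{3}}$)
$\left(I{\left(-3 \right)} - 36\right)^{2} = \left(\left(\frac{2}{3} - \frac{\sqrt{3}}{3}\right) - 36\right)^{2} = \left(- \frac{106}{3} - \frac{\sqrt{3}}{3}\right)^{2}$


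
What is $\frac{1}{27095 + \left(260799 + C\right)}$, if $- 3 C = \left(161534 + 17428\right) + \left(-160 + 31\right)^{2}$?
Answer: $\frac{1}{222693} \approx 4.4905 \cdot 10^{-6}$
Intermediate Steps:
$C = -65201$ ($C = - \frac{\left(161534 + 17428\right) + \left(-160 + 31\right)^{2}}{3} = - \frac{178962 + \left(-129\right)^{2}}{3} = - \frac{178962 + 16641}{3} = \left(- \frac{1}{3}\right) 195603 = -65201$)
$\frac{1}{27095 + \left(260799 + C\right)} = \frac{1}{27095 + \left(260799 - 65201\right)} = \frac{1}{27095 + 195598} = \frac{1}{222693}$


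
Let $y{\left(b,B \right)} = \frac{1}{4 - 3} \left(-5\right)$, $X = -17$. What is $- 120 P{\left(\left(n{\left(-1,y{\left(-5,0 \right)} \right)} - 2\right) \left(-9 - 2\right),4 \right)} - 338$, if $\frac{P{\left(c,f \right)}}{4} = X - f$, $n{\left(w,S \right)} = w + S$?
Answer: $9742$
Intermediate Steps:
$y{\left(b,B \right)} = -5$ ($y{\left(b,B \right)} = 1^{-1} \left(-5\right) = 1 \left(-5\right) = -5$)
$n{\left(w,S \right)} = S + w$
$P{\left(c,f \right)} = -68 - 4 f$ ($P{\left(c,f \right)} = 4 \left(-17 - f\right) = -68 - 4 f$)
$- 120 P{\left(\left(n{\left(-1,y{\left(-5,0 \right)} \right)} - 2\right) \left(-9 - 2\right),4 \right)} - 338 = - 120 \left(-68 - 16\right) - 338 = \left(-120\right) \left(-84\right) - 338 = 10080 - 338 = 9742$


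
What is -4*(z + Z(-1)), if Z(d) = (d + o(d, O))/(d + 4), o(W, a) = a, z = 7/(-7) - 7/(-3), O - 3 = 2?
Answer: -32/3 ≈ -10.667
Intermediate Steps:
O = 5 (O = 3 + 2 = 5)
z = 4/3 (z = 7*(-⅐) - 7*(-⅓) = -1 + 7/3 = 4/3 ≈ 1.3333)
Z(d) = (5 + d)/(4 + d) (Z(d) = (d + 5)/(d + 4) = (5 + d)/(4 + d))
-4*(z + Z(-1)) = -4*(4/3 + (5 - 1)/(4 - 1)) = -4*(4/3 + 4/3) = -4*8/3 = -32/3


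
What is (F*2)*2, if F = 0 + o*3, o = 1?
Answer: 12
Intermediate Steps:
F = 3 (F = 0 + 1*3 = 0 + 3 = 3)
(F*2)*2 = (3*2)*2 = 6*2 = 12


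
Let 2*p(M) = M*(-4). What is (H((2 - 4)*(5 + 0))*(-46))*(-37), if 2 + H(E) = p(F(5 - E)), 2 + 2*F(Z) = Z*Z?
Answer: -382950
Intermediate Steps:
F(Z) = -1 + Z²/2 (F(Z) = -1 + (Z*Z)/2 = -1 + Z²/2)
p(M) = -2*M (p(M) = (M*(-4))/2 = (-4*M)/2 = -2*M)
H(E) = -(5 - E)² (H(E) = -2 - 2*(-1 + (5 - E)²/2) = -2 + (2 - (5 - E)²) = -(5 - E)²)
(H((2 - 4)*(5 + 0))*(-46))*(-37) = (-(-5 + (2 - 4)*(5 + 0))²*(-46))*(-37) = (-(-5 - 2*5)²*(-46))*(-37) = (-(-5 - 10)²*(-46))*(-37) = (-1*(-15)²*(-46))*(-37) = (-1*225*(-46))*(-37) = -225*(-46)*(-37) = 10350*(-37) = -382950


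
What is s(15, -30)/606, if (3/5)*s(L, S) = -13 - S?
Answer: 85/1818 ≈ 0.046755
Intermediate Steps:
s(L, S) = -65/3 - 5*S/3 (s(L, S) = 5*(-13 - S)/3 = -65/3 - 5*S/3)
s(15, -30)/606 = (-65/3 - 5/3*(-30))/606 = (-65/3 + 50)*(1/606) = (85/3)*(1/606) = 85/1818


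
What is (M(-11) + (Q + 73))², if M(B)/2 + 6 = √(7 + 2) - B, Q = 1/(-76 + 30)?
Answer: 16752649/2116 ≈ 7917.1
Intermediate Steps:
Q = -1/46 (Q = 1/(-46) = -1/46 ≈ -0.021739)
M(B) = -6 - 2*B (M(B) = -12 + 2*(√(7 + 2) - B) = -12 + 2*(√9 - B) = -12 + 2*(3 - B) = -12 + (6 - 2*B) = -6 - 2*B)
(M(-11) + (Q + 73))² = ((-6 - 2*(-11)) + (-1/46 + 73))² = ((-6 + 22) + 3357/46)² = (16 + 3357/46)² = (4093/46)² = 16752649/2116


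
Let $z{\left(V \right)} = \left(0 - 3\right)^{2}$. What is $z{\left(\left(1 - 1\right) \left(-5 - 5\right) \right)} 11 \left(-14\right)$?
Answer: $-1386$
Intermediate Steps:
$z{\left(V \right)} = 9$ ($z{\left(V \right)} = \left(-3\right)^{2} = 9$)
$z{\left(\left(1 - 1\right) \left(-5 - 5\right) \right)} 11 \left(-14\right) = 9 \cdot 11 \left(-14\right) = 99 \left(-14\right) = -1386$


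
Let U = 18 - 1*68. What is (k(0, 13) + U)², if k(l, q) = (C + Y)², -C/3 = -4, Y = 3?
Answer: 30625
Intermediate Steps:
C = 12 (C = -3*(-4) = 12)
k(l, q) = 225 (k(l, q) = (12 + 3)² = 15² = 225)
U = -50 (U = 18 - 68 = -50)
(k(0, 13) + U)² = (225 - 50)² = 175² = 30625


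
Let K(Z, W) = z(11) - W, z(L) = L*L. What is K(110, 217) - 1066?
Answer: -1162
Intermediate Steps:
z(L) = L**2
K(Z, W) = 121 - W (K(Z, W) = 11**2 - W = 121 - W)
K(110, 217) - 1066 = (121 - 1*217) - 1066 = (121 - 217) - 1066 = -96 - 1066 = -1162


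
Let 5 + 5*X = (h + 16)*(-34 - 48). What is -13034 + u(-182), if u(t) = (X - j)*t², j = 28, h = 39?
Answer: -30851478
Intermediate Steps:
X = -903 (X = -1 + ((39 + 16)*(-34 - 48))/5 = -1 + (55*(-82))/5 = -1 + (⅕)*(-4510) = -1 - 902 = -903)
u(t) = -931*t² (u(t) = (-903 - 1*28)*t² = (-903 - 28)*t² = -931*t²)
-13034 + u(-182) = -13034 - 931*(-182)² = -13034 - 931*33124 = -13034 - 30838444 = -30851478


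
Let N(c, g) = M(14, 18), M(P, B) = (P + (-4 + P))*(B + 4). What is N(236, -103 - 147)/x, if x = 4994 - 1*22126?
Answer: -132/4283 ≈ -0.030820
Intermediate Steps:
M(P, B) = (-4 + 2*P)*(4 + B)
N(c, g) = 528 (N(c, g) = -16 - 4*18 + 8*14 + 2*18*14 = -16 - 72 + 112 + 504 = 528)
x = -17132 (x = 4994 - 22126 = -17132)
N(236, -103 - 147)/x = 528/(-17132) = 528*(-1/17132) = -132/4283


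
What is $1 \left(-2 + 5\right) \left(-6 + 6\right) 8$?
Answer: $0$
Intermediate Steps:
$1 \left(-2 + 5\right) \left(-6 + 6\right) 8 = 1 \cdot 3 \cdot 0 \cdot 8 = 1 \cdot 0 \cdot 8 = 0 \cdot 8 = 0$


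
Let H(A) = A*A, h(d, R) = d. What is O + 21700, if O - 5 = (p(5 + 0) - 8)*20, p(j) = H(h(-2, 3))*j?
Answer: 21945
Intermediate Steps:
H(A) = A²
p(j) = 4*j (p(j) = (-2)²*j = 4*j)
O = 245 (O = 5 + (4*(5 + 0) - 8)*20 = 5 + (4*5 - 8)*20 = 5 + (20 - 8)*20 = 5 + 12*20 = 5 + 240 = 245)
O + 21700 = 245 + 21700 = 21945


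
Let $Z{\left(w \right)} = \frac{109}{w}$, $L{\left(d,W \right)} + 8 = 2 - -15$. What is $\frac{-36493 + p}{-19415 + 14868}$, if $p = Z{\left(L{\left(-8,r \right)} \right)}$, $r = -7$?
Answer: $\frac{328328}{40923} \approx 8.0231$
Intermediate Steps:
$L{\left(d,W \right)} = 9$ ($L{\left(d,W \right)} = -8 + \left(2 - -15\right) = -8 + \left(2 + 15\right) = -8 + 17 = 9$)
$p = \frac{109}{9} \approx 12.111$
$\frac{-36493 + p}{-19415 + 14868} = \frac{-36493 + \frac{109}{9}}{-19415 + 14868} = - \frac{328328}{9 \left(-4547\right)} = \left(- \frac{328328}{9}\right) \left(- \frac{1}{4547}\right) = \frac{328328}{40923}$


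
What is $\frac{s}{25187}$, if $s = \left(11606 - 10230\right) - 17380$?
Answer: $- \frac{16004}{25187} \approx -0.63541$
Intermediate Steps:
$s = -16004$ ($s = 1376 - 17380 = -16004$)
$\frac{s}{25187} = - \frac{16004}{25187}$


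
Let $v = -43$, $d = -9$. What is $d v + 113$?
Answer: $500$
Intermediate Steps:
$d v + 113 = \left(-9\right) \left(-43\right) + 113 = 387 + 113 = 500$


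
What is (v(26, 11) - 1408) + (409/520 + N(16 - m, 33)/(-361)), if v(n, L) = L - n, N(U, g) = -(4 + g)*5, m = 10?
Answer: -266881711/187720 ≈ -1421.7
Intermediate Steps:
N(U, g) = -20 - 5*g (N(U, g) = -(20 + 5*g) = -20 - 5*g)
(v(26, 11) - 1408) + (409/520 + N(16 - m, 33)/(-361)) = ((11 - 1*26) - 1408) + (409/520 + (-20 - 5*33)/(-361)) = ((11 - 26) - 1408) + (409*(1/520) + (-20 - 165)*(-1/361)) = (-15 - 1408) + (409/520 - 185*(-1/361)) = -1423 + (409/520 + 185/361) = -1423 + 243849/187720 = -266881711/187720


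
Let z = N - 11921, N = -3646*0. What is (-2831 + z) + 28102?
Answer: 13350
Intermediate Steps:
N = 0
z = -11921 (z = 0 - 11921 = -11921)
(-2831 + z) + 28102 = (-2831 - 11921) + 28102 = -14752 + 28102 = 13350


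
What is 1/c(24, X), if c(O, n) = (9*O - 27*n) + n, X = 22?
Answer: -1/356 ≈ -0.0028090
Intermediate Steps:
c(O, n) = -26*n + 9*O (c(O, n) = (-27*n + 9*O) + n = -26*n + 9*O)
1/c(24, X) = 1/(-26*22 + 9*24) = 1/(-572 + 216) = 1/(-356) = -1/356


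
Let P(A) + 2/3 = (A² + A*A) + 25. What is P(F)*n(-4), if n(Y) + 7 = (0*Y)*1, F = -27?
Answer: -31129/3 ≈ -10376.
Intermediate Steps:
n(Y) = -7 (n(Y) = -7 + (0*Y)*1 = -7 + 0*1 = -7 + 0 = -7)
P(A) = 73/3 + 2*A² (P(A) = -⅔ + ((A² + A*A) + 25) = -⅔ + ((A² + A²) + 25) = -⅔ + (2*A² + 25) = -⅔ + (25 + 2*A²) = 73/3 + 2*A²)
P(F)*n(-4) = (73/3 + 2*(-27)²)*(-7) = (73/3 + 2*729)*(-7) = (73/3 + 1458)*(-7) = (4447/3)*(-7) = -31129/3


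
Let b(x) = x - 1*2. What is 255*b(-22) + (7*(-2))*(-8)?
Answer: -6008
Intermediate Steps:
b(x) = -2 + x (b(x) = x - 2 = -2 + x)
255*b(-22) + (7*(-2))*(-8) = 255*(-2 - 22) + (7*(-2))*(-8) = 255*(-24) - 14*(-8) = -6120 + 112 = -6008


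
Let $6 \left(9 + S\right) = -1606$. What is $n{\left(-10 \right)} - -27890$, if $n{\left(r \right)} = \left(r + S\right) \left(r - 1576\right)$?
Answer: $\frac{1447630}{3} \approx 4.8254 \cdot 10^{5}$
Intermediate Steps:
$S = - \frac{830}{3}$ ($S = -9 + \frac{1}{6} \left(-1606\right) = -9 - \frac{803}{3} = - \frac{830}{3} \approx -276.67$)
$n{\left(r \right)} = \left(-1576 + r\right) \left(- \frac{830}{3} + r\right)$ ($n{\left(r \right)} = \left(r - \frac{830}{3}\right) \left(r - 1576\right) = \left(- \frac{830}{3} + r\right) \left(-1576 + r\right) = \left(-1576 + r\right) \left(- \frac{830}{3} + r\right)$)
$n{\left(-10 \right)} - -27890 = \left(\frac{1308080}{3} + \left(-10\right)^{2} - - \frac{55580}{3}\right) - -27890 = \left(\frac{1308080}{3} + 100 + \frac{55580}{3}\right) + 27890 = \frac{1363960}{3} + 27890 = \frac{1447630}{3}$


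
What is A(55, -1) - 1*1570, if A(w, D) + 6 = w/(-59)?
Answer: -93039/59 ≈ -1576.9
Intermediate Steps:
A(w, D) = -6 - w/59 (A(w, D) = -6 + w/(-59) = -6 + w*(-1/59) = -6 - w/59)
A(55, -1) - 1*1570 = (-6 - 1/59*55) - 1*1570 = (-6 - 55/59) - 1570 = -409/59 - 1570 = -93039/59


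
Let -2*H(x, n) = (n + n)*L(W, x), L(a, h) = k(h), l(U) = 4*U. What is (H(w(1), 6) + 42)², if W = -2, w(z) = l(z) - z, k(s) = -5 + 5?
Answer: 1764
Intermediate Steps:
k(s) = 0
w(z) = 3*z (w(z) = 4*z - z = 3*z)
L(a, h) = 0
H(x, n) = 0 (H(x, n) = -(n + n)*0/2 = -2*n*0/2 = -½*0 = 0)
(H(w(1), 6) + 42)² = (0 + 42)² = 42² = 1764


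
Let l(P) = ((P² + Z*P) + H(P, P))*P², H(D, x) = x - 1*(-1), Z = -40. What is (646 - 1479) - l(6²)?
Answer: 137839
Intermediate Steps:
H(D, x) = 1 + x (H(D, x) = x + 1 = 1 + x)
l(P) = P²*(1 + P² - 39*P) (l(P) = ((P² - 40*P) + (1 + P))*P² = (1 + P² - 39*P)*P² = P²*(1 + P² - 39*P))
(646 - 1479) - l(6²) = (646 - 1479) - (6²)²*(1 + (6²)² - 39*6²) = -833 - 36²*(1 + 36² - 39*36) = -833 - 1296*(1 + 1296 - 1404) = -833 - 1296*(-107) = -833 - 1*(-138672) = -833 + 138672 = 137839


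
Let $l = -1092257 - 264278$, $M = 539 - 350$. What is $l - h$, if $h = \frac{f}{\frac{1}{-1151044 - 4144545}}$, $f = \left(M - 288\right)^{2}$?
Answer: $51900711254$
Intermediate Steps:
$M = 189$
$l = -1356535$ ($l = -1092257 - 264278 = -1356535$)
$f = 9801$ ($f = \left(189 - 288\right)^{2} = \left(-99\right)^{2} = 9801$)
$h = -51902067789$ ($h = \frac{9801}{\frac{1}{-1151044 - 4144545}} = \frac{9801}{\frac{1}{-5295589}} = \frac{9801}{- \frac{1}{5295589}} = 9801 \left(-5295589\right) = -51902067789$)
$l - h = -1356535 - -51902067789 = -1356535 + 51902067789 = 51900711254$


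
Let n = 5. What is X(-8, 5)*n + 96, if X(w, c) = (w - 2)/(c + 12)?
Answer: 1582/17 ≈ 93.059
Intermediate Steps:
X(w, c) = (-2 + w)/(12 + c)
X(-8, 5)*n + 96 = ((-2 - 8)/(12 + 5))*5 + 96 = (-10/17)*5 + 96 = ((1/17)*(-10))*5 + 96 = -10/17*5 + 96 = -50/17 + 96 = 1582/17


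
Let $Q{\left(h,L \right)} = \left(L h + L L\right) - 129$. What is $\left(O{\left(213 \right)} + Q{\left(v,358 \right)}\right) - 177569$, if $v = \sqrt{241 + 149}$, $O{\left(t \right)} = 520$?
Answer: $-49014 + 358 \sqrt{390} \approx -41944.0$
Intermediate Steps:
$v = \sqrt{390} \approx 19.748$
$Q{\left(h,L \right)} = -129 + L^{2} + L h$ ($Q{\left(h,L \right)} = \left(L h + L^{2}\right) - 129 = \left(L^{2} + L h\right) - 129 = -129 + L^{2} + L h$)
$\left(O{\left(213 \right)} + Q{\left(v,358 \right)}\right) - 177569 = \left(520 + \left(-129 + 358^{2} + 358 \sqrt{390}\right)\right) - 177569 = \left(520 + \left(-129 + 128164 + 358 \sqrt{390}\right)\right) - 177569 = \left(520 + \left(128035 + 358 \sqrt{390}\right)\right) - 177569 = \left(128555 + 358 \sqrt{390}\right) - 177569 = -49014 + 358 \sqrt{390}$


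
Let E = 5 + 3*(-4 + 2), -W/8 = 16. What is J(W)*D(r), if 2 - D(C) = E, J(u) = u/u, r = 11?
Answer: 3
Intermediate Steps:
W = -128 (W = -8*16 = -128)
J(u) = 1
E = -1 (E = 5 + 3*(-2) = 5 - 6 = -1)
D(C) = 3 (D(C) = 2 - 1*(-1) = 2 + 1 = 3)
J(W)*D(r) = 1*3 = 3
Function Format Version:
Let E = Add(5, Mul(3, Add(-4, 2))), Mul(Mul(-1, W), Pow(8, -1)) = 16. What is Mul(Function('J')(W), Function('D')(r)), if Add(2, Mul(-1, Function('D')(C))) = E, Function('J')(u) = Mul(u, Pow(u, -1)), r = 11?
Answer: 3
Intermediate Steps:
W = -128 (W = Mul(-8, 16) = -128)
Function('J')(u) = 1
E = -1 (E = Add(5, Mul(3, -2)) = Add(5, -6) = -1)
Function('D')(C) = 3 (Function('D')(C) = Add(2, Mul(-1, -1)) = Add(2, 1) = 3)
Mul(Function('J')(W), Function('D')(r)) = Mul(1, 3) = 3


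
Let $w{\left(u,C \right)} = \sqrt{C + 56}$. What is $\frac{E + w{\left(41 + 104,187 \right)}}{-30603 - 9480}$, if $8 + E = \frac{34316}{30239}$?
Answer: $\frac{207596}{1212069837} - \frac{3 \sqrt{3}}{13361} \approx -0.00021763$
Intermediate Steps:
$E = - \frac{207596}{30239}$ ($E = -8 + \frac{34316}{30239} = - \frac{207596}{30239} \approx -6.8652$)
$w{\left(u,C \right)} = \sqrt{56 + C}$
$\frac{E + w{\left(41 + 104,187 \right)}}{-30603 - 9480} = \frac{- \frac{207596}{30239} + \sqrt{56 + 187}}{-30603 - 9480} = \frac{- \frac{207596}{30239} + \sqrt{243}}{-40083} = \left(- \frac{207596}{30239} + 9 \sqrt{3}\right) \left(- \frac{1}{40083}\right) = \frac{207596}{1212069837} - \frac{3 \sqrt{3}}{13361}$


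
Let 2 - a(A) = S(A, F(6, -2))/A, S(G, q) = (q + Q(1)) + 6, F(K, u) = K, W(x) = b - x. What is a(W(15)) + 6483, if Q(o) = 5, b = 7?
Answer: 51897/8 ≈ 6487.1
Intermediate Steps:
W(x) = 7 - x
S(G, q) = 11 + q (S(G, q) = (q + 5) + 6 = (5 + q) + 6 = 11 + q)
a(A) = 2 - 17/A (a(A) = 2 - (11 + 6)/A = 2 - 17/A)
a(W(15)) + 6483 = (2 - 17/(7 - 1*15)) + 6483 = (2 - 17/(7 - 15)) + 6483 = (2 - 17/(-8)) + 6483 = (2 - 17*(-⅛)) + 6483 = (2 + 17/8) + 6483 = 33/8 + 6483 = 51897/8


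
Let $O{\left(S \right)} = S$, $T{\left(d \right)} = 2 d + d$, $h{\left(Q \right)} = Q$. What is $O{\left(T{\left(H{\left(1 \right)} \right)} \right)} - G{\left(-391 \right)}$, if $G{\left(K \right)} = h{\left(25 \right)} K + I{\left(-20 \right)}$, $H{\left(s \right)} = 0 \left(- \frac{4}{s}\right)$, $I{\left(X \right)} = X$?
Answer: $9795$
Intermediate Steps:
$H{\left(s \right)} = 0$
$G{\left(K \right)} = -20 + 25 K$ ($G{\left(K \right)} = 25 K - 20 = -20 + 25 K$)
$T{\left(d \right)} = 3 d$
$O{\left(T{\left(H{\left(1 \right)} \right)} \right)} - G{\left(-391 \right)} = 3 \cdot 0 - \left(-20 + 25 \left(-391\right)\right) = 0 - \left(-20 - 9775\right) = 0 - -9795 = 0 + 9795 = 9795$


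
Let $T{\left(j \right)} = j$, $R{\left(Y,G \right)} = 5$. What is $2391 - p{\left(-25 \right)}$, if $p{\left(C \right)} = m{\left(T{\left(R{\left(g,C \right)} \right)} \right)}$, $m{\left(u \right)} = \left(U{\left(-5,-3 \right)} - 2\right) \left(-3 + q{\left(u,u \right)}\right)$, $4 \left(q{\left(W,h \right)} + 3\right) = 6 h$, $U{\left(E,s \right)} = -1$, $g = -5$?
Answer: $\frac{4791}{2} \approx 2395.5$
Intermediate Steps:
$q{\left(W,h \right)} = -3 + \frac{3 h}{2}$ ($q{\left(W,h \right)} = -3 + \frac{6 h}{4} = -3 + \frac{3 h}{2}$)
$m{\left(u \right)} = 18 - \frac{9 u}{2}$ ($m{\left(u \right)} = \left(-1 - 2\right) \left(-3 + \left(-3 + \frac{3 u}{2}\right)\right) = - 3 \left(-6 + \frac{3 u}{2}\right) = 18 - \frac{9 u}{2}$)
$p{\left(C \right)} = - \frac{9}{2}$ ($p{\left(C \right)} = 18 - \frac{45}{2} = - \frac{9}{2}$)
$2391 - p{\left(-25 \right)} = 2391 - - \frac{9}{2} = 2391 + \frac{9}{2} = \frac{4791}{2}$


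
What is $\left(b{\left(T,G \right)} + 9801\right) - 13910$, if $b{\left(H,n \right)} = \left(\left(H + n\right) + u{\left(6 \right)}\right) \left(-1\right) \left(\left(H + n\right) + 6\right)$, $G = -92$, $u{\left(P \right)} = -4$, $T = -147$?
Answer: $-60728$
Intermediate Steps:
$b{\left(H,n \right)} = \left(4 - H - n\right) \left(6 + H + n\right)$ ($b{\left(H,n \right)} = \left(\left(H + n\right) - 4\right) \left(-1\right) \left(\left(H + n\right) + 6\right) = \left(-4 + H + n\right) \left(-1\right) \left(6 + H + n\right) = \left(4 - H - n\right) \left(6 + H + n\right)$)
$\left(b{\left(T,G \right)} + 9801\right) - 13910 = \left(\left(24 - \left(-147\right)^{2} - \left(-92\right)^{2} - -294 - -184 - \left(-294\right) \left(-92\right)\right) + 9801\right) - 13910 = \left(\left(24 - 21609 - 8464 + 294 + 184 - 27048\right) + 9801\right) - 13910 = \left(-56619 + 9801\right) - 13910 = -46818 - 13910 = -60728$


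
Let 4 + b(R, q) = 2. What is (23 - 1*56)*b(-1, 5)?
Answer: 66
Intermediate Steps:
b(R, q) = -2 (b(R, q) = -4 + 2 = -2)
(23 - 1*56)*b(-1, 5) = (23 - 1*56)*(-2) = (23 - 56)*(-2) = -33*(-2) = 66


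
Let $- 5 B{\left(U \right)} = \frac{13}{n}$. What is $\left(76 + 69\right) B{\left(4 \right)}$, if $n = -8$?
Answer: $\frac{377}{8} \approx 47.125$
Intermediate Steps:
$B{\left(U \right)} = \frac{13}{40}$ ($B{\left(U \right)} = - \frac{13 \frac{1}{-8}}{5} = - \frac{13 \left(- \frac{1}{8}\right)}{5} = \left(- \frac{1}{5}\right) \left(- \frac{13}{8}\right) = \frac{13}{40}$)
$\left(76 + 69\right) B{\left(4 \right)} = \left(76 + 69\right) \frac{13}{40} = 145 \cdot \frac{13}{40} = \frac{377}{8}$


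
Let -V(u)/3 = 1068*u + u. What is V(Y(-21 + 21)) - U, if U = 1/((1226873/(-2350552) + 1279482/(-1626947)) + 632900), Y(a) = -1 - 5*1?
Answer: 46572298983988681717066/2420346065264156805 ≈ 19242.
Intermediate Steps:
Y(a) = -6 (Y(a) = -1 - 5 = -6)
U = 3824223524744/2420346065264156805 (U = 1/((1226873*(-1/2350552) + 1279482*(-1/1626947)) + 632900) = 1/((-1226873/2350552 - 1279482/1626947) + 632900) = 1/(-5003546320795/3824223524744 + 632900) = 1/(2420346065264156805/3824223524744) = 3824223524744/2420346065264156805 ≈ 1.5800e-6)
V(u) = -3207*u (V(u) = -3*(1068*u + u) = -3207*u)
V(Y(-21 + 21)) - U = -3207*(-6) - 1*3824223524744/2420346065264156805 = 19242 - 3824223524744/2420346065264156805 = 46572298983988681717066/2420346065264156805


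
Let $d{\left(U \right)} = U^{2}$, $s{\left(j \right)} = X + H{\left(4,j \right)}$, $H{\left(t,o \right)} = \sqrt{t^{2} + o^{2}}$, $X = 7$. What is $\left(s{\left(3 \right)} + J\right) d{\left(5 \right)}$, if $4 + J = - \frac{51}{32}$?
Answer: $\frac{5125}{32} \approx 160.16$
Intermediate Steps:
$H{\left(t,o \right)} = \sqrt{o^{2} + t^{2}}$
$s{\left(j \right)} = 7 + \sqrt{16 + j^{2}}$ ($s{\left(j \right)} = 7 + \sqrt{j^{2} + 4^{2}} = 7 + \sqrt{j^{2} + 16} = 7 + \sqrt{16 + j^{2}}$)
$J = - \frac{179}{32}$ ($J = -4 - \frac{51}{32} = - \frac{179}{32} \approx -5.5938$)
$\left(s{\left(3 \right)} + J\right) d{\left(5 \right)} = \left(\left(7 + \sqrt{16 + 3^{2}}\right) - \frac{179}{32}\right) 5^{2} = \left(\left(7 + \sqrt{16 + 9}\right) - \frac{179}{32}\right) 25 = \left(\left(7 + \sqrt{25}\right) - \frac{179}{32}\right) 25 = \left(\left(7 + 5\right) - \frac{179}{32}\right) 25 = \left(12 - \frac{179}{32}\right) 25 = \frac{205}{32} \cdot 25 = \frac{5125}{32}$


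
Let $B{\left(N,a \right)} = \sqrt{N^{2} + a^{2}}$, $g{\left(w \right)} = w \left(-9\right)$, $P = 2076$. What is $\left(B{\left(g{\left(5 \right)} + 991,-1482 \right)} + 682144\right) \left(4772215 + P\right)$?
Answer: $3256753959904 + 9548582 \sqrt{772810} \approx 3.2651 \cdot 10^{12}$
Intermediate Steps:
$g{\left(w \right)} = - 9 w$
$\left(B{\left(g{\left(5 \right)} + 991,-1482 \right)} + 682144\right) \left(4772215 + P\right) = \left(\sqrt{\left(\left(-9\right) 5 + 991\right)^{2} + \left(-1482\right)^{2}} + 682144\right) \left(4772215 + 2076\right) = \left(\sqrt{\left(-45 + 991\right)^{2} + 2196324} + 682144\right) 4774291 = \left(\sqrt{946^{2} + 2196324} + 682144\right) 4774291 = \left(\sqrt{894916 + 2196324} + 682144\right) 4774291 = \left(\sqrt{3091240} + 682144\right) 4774291 = \left(2 \sqrt{772810} + 682144\right) 4774291 = \left(682144 + 2 \sqrt{772810}\right) 4774291 = 3256753959904 + 9548582 \sqrt{772810}$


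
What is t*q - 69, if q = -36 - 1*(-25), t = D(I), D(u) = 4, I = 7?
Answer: -113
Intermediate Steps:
t = 4
q = -11 (q = -36 + 25 = -11)
t*q - 69 = 4*(-11) - 69 = -44 - 69 = -113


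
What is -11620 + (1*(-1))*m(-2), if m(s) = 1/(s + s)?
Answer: -46479/4 ≈ -11620.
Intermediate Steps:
m(s) = 1/(2*s)
-11620 + (1*(-1))*m(-2) = -11620 + (1*(-1))*((½)/(-2)) = -11620 - (-1)/(2*2) = -11620 - 1*(-¼) = -11620 + ¼ = -46479/4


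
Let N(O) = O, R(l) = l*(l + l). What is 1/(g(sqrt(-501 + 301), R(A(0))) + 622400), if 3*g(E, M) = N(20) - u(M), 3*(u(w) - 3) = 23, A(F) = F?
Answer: 9/5601628 ≈ 1.6067e-6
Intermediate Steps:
R(l) = 2*l**2 (R(l) = l*(2*l) = 2*l**2)
u(w) = 32/3 (u(w) = 3 + (1/3)*23 = 3 + 23/3 = 32/3)
g(E, M) = 28/9 (g(E, M) = (20 - 1*32/3)/3 = (20 - 32/3)/3 = (1/3)*(28/3) = 28/9)
1/(g(sqrt(-501 + 301), R(A(0))) + 622400) = 1/(28/9 + 622400) = 1/(5601628/9) = 9/5601628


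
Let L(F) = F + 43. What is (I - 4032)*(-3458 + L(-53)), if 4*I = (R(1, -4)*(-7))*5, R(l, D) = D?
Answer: 13861596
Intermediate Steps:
L(F) = 43 + F
I = 35 (I = (-4*(-7)*5)/4 = (28*5)/4 = (¼)*140 = 35)
(I - 4032)*(-3458 + L(-53)) = (35 - 4032)*(-3458 + (43 - 53)) = -3997*(-3458 - 10) = -3997*(-3468) = 13861596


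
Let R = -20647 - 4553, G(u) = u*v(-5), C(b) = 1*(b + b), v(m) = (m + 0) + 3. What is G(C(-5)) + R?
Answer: -25180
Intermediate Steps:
v(m) = 3 + m (v(m) = m + 3 = 3 + m)
C(b) = 2*b (C(b) = 1*(2*b) = 2*b)
G(u) = -2*u (G(u) = u*(3 - 5) = u*(-2) = -2*u)
R = -25200
G(C(-5)) + R = -4*(-5) - 25200 = -2*(-10) - 25200 = 20 - 25200 = -25180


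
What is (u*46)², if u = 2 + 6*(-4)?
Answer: 1024144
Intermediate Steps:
u = -22 (u = 2 - 24 = -22)
(u*46)² = (-22*46)² = (-1012)² = 1024144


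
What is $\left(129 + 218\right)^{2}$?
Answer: $120409$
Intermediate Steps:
$\left(129 + 218\right)^{2} = 347^{2} = 120409$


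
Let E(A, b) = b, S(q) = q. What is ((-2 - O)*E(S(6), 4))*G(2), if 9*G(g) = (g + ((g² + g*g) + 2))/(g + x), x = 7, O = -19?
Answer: 272/27 ≈ 10.074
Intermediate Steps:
G(g) = (2 + g + 2*g²)/(9*(7 + g)) (G(g) = ((g + ((g² + g*g) + 2))/(g + 7))/9 = ((g + ((g² + g²) + 2))/(7 + g))/9 = ((g + (2*g² + 2))/(7 + g))/9 = ((g + (2 + 2*g²))/(7 + g))/9 = ((2 + g + 2*g²)/(7 + g))/9 = (2 + g + 2*g²)/(9*(7 + g)))
((-2 - O)*E(S(6), 4))*G(2) = ((-2 - 1*(-19))*4)*((2 + 2 + 2*2²)/(9*(7 + 2))) = ((-2 + 19)*4)*((⅑)*(2 + 2 + 2*4)/9) = (17*4)*((⅑)*(⅑)*(2 + 2 + 8)) = 68*((⅑)*(⅑)*12) = 68*(4/27) = 272/27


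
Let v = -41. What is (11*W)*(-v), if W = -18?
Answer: -8118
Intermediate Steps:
(11*W)*(-v) = (11*(-18))*(-1*(-41)) = -198*41 = -8118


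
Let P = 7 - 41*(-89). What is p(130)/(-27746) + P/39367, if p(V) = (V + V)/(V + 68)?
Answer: 5018690257/54067700709 ≈ 0.092822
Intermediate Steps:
P = 3656 (P = 7 + 3649 = 3656)
p(V) = 2*V/(68 + V) (p(V) = (2*V)/(68 + V) = 2*V/(68 + V))
p(130)/(-27746) + P/39367 = (2*130/(68 + 130))/(-27746) + 3656/39367 = (2*130/198)*(-1/27746) + 3656*(1/39367) = (2*130*(1/198))*(-1/27746) + 3656/39367 = (130/99)*(-1/27746) + 3656/39367 = -65/1373427 + 3656/39367 = 5018690257/54067700709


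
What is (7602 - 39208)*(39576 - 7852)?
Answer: -1002668744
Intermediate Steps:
(7602 - 39208)*(39576 - 7852) = -31606*31724 = -1002668744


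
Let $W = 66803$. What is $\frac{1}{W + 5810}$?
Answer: $\frac{1}{72613} \approx 1.3772 \cdot 10^{-5}$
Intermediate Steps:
$\frac{1}{W + 5810} = \frac{1}{66803 + 5810} = \frac{1}{72613}$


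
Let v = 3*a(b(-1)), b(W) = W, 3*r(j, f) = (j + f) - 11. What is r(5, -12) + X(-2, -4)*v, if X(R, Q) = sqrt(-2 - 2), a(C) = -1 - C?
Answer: -6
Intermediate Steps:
r(j, f) = -11/3 + f/3 + j/3 (r(j, f) = ((j + f) - 11)/3 = ((f + j) - 11)/3 = (-11 + f + j)/3 = -11/3 + f/3 + j/3)
X(R, Q) = 2*I (X(R, Q) = sqrt(-4) = 2*I)
v = 0 (v = 3*(-1 - 1*(-1)) = 3*(-1 + 1) = 3*0 = 0)
r(5, -12) + X(-2, -4)*v = (-11/3 + (1/3)*(-12) + (1/3)*5) + (2*I)*0 = (-11/3 - 4 + 5/3) + 0 = -6 + 0 = -6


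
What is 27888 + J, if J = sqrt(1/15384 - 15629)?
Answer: 27888 + I*sqrt(924718913610)/7692 ≈ 27888.0 + 125.02*I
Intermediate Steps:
J = I*sqrt(924718913610)/7692 (J = sqrt(1/15384 - 15629) = sqrt(-240436535/15384) = I*sqrt(924718913610)/7692 ≈ 125.02*I)
27888 + J = 27888 + I*sqrt(924718913610)/7692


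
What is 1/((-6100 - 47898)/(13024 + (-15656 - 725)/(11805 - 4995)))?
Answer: -88677059/367726380 ≈ -0.24115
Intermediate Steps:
1/((-6100 - 47898)/(13024 + (-15656 - 725)/(11805 - 4995))) = 1/(-53998/(13024 - 16381/6810)) = 1/(-53998/88677059/6810) = 1/(-53998*6810/88677059) = 1/(-367726380/88677059) = -88677059/367726380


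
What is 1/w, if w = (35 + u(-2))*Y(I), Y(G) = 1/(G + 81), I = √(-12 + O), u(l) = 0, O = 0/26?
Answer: 81/35 + 2*I*√3/35 ≈ 2.3143 + 0.098974*I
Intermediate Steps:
O = 0 (O = 0*(1/26) = 0)
I = 2*I*√3 (I = √(-12 + 0) = √(-12) = 2*I*√3 ≈ 3.4641*I)
Y(G) = 1/(81 + G)
w = 35/(81 + 2*I*√3) (w = (35 + 0)/(81 + 2*I*√3) = 35/(81 + 2*I*√3) ≈ 0.43131 - 0.018446*I)
1/w = 1/(135/313 - 10*I*√3/939)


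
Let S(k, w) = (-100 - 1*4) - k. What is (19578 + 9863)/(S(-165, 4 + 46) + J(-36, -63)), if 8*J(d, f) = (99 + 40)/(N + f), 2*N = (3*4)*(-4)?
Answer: 20490936/42317 ≈ 484.22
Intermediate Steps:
N = -24 (N = ((3*4)*(-4))/2 = (12*(-4))/2 = (½)*(-48) = -24)
S(k, w) = -104 - k (S(k, w) = (-100 - 4) - k = -104 - k)
J(d, f) = 139/(8*(-24 + f)) (J(d, f) = ((99 + 40)/(-24 + f))/8 = (139/(-24 + f))/8 = 139/(8*(-24 + f)))
(19578 + 9863)/(S(-165, 4 + 46) + J(-36, -63)) = (19578 + 9863)/((-104 - 1*(-165)) + 139/(8*(-24 - 63))) = 29441/((-104 + 165) + (139/8)/(-87)) = 29441/(61 + (139/8)*(-1/87)) = 29441/(61 - 139/696) = 29441/(42317/696) = 29441*(696/42317) = 20490936/42317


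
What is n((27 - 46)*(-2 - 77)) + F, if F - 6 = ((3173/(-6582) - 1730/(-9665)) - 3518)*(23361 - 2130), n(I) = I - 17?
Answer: -316784200040185/4241002 ≈ -7.4696e+7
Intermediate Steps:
n(I) = -17 + I
F = -316790493687153/4241002 (F = 6 + ((3173/(-6582) - 1730/(-9665)) - 3518)*(23361 - 2130) = 6 + ((3173*(-1/6582) - 1730*(-1/9665)) - 3518)*21231 = 6 + ((-3173/6582 + 346/1933) - 3518)*21231 = 6 + (-3856037/12723006 - 3518)*21231 = 6 - 44763391145/12723006*21231 = 6 - 316790519133165/4241002 = -316790493687153/4241002 ≈ -7.4697e+7)
n((27 - 46)*(-2 - 77)) + F = (-17 + (27 - 46)*(-2 - 77)) - 316790493687153/4241002 = (-17 - 19*(-79)) - 316790493687153/4241002 = (-17 + 1501) - 316790493687153/4241002 = 1484 - 316790493687153/4241002 = -316784200040185/4241002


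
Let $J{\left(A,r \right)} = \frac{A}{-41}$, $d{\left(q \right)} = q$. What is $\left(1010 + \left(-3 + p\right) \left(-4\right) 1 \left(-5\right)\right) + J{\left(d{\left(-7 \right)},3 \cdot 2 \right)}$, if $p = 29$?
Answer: $\frac{62737}{41} \approx 1530.2$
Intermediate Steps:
$J{\left(A,r \right)} = - \frac{A}{41}$ ($J{\left(A,r \right)} = A \left(- \frac{1}{41}\right) = - \frac{A}{41}$)
$\left(1010 + \left(-3 + p\right) \left(-4\right) 1 \left(-5\right)\right) + J{\left(d{\left(-7 \right)},3 \cdot 2 \right)} = \left(1010 + \left(-3 + 29\right) \left(-4\right) 1 \left(-5\right)\right) - - \frac{7}{41} = \left(1010 + 26 \left(\left(-4\right) \left(-5\right)\right)\right) + \frac{7}{41} = \left(1010 + 26 \cdot 20\right) + \frac{7}{41} = \left(1010 + 520\right) + \frac{7}{41} = 1530 + \frac{7}{41} = \frac{62737}{41}$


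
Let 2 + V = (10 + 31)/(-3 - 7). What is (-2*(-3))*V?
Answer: -183/5 ≈ -36.600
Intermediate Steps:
V = -61/10 (V = -2 + (10 + 31)/(-3 - 7) = -2 + 41/(-10) = -2 + 41*(-1/10) = -2 - 41/10 = -61/10 ≈ -6.1000)
(-2*(-3))*V = -2*(-3)*(-61/10) = 6*(-61/10) = -183/5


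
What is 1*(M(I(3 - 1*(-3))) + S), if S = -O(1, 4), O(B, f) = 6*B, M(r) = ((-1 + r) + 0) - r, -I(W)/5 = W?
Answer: -7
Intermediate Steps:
I(W) = -5*W
M(r) = -1 (M(r) = (-1 + r) - r = -1)
S = -6 ≈ -6.0000
1*(M(I(3 - 1*(-3))) + S) = 1*(-1 - 6) = 1*(-7) = -7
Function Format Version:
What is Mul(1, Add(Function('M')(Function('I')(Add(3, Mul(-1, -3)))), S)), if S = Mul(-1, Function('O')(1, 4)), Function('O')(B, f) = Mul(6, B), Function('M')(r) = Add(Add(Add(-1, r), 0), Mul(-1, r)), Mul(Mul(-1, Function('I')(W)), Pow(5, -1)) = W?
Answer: -7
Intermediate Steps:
Function('I')(W) = Mul(-5, W)
Function('M')(r) = -1 (Function('M')(r) = Add(Add(-1, r), Mul(-1, r)) = -1)
S = -6 (S = Mul(-1, Mul(6, 1)) = Mul(-1, 6) = -6)
Mul(1, Add(Function('M')(Function('I')(Add(3, Mul(-1, -3)))), S)) = Mul(1, Add(-1, -6)) = Mul(1, -7) = -7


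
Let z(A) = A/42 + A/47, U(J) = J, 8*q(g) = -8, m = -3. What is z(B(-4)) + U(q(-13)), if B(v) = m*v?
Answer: -151/329 ≈ -0.45897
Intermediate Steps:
q(g) = -1 (q(g) = (1/8)*(-8) = -1)
B(v) = -3*v
z(A) = 89*A/1974 (z(A) = A*(1/42) + A*(1/47) = A/42 + A/47 = 89*A/1974)
z(B(-4)) + U(q(-13)) = 89*(-3*(-4))/1974 - 1 = (89/1974)*12 - 1 = 178/329 - 1 = -151/329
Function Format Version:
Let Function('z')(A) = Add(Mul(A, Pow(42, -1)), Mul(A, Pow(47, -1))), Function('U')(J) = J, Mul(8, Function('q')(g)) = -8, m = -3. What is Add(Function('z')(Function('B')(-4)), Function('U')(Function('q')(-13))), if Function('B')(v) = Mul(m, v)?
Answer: Rational(-151, 329) ≈ -0.45897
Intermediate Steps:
Function('q')(g) = -1 (Function('q')(g) = Mul(Rational(1, 8), -8) = -1)
Function('B')(v) = Mul(-3, v)
Function('z')(A) = Mul(Rational(89, 1974), A) (Function('z')(A) = Add(Mul(A, Rational(1, 42)), Mul(A, Rational(1, 47))) = Add(Mul(Rational(1, 42), A), Mul(Rational(1, 47), A)) = Mul(Rational(89, 1974), A))
Add(Function('z')(Function('B')(-4)), Function('U')(Function('q')(-13))) = Add(Mul(Rational(89, 1974), Mul(-3, -4)), -1) = Add(Mul(Rational(89, 1974), 12), -1) = Add(Rational(178, 329), -1) = Rational(-151, 329)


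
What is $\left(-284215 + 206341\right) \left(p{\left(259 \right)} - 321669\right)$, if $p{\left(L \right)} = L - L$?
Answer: $25049651706$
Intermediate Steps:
$p{\left(L \right)} = 0$
$\left(-284215 + 206341\right) \left(p{\left(259 \right)} - 321669\right) = \left(-284215 + 206341\right) \left(0 - 321669\right) = \left(-77874\right) \left(-321669\right) = 25049651706$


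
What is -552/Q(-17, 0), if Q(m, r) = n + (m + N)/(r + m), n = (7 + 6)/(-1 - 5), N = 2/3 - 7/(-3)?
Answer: 56304/137 ≈ 410.98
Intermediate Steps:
N = 3 (N = 2*(1/3) - 7*(-1/3) = 2/3 + 7/3 = 3)
n = -13/6 (n = 13/(-6) = 13*(-1/6) = -13/6 ≈ -2.1667)
Q(m, r) = -13/6 + (3 + m)/(m + r) (Q(m, r) = -13/6 + (m + 3)/(r + m) = -13/6 + (3 + m)/(m + r))
-552/Q(-17, 0) = -552*6*(-17 + 0)/(18 - 13*0 - 7*(-17)) = -552*(-102/(18 + 0 + 119)) = -552/((1/6)*(-1/17)*137) = -552/(-137/102) = -552*(-102/137) = 56304/137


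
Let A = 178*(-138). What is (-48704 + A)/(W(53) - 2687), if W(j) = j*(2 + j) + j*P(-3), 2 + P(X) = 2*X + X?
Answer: 73268/355 ≈ 206.39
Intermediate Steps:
P(X) = -2 + 3*X (P(X) = -2 + (2*X + X) = -2 + 3*X)
A = -24564
W(j) = -11*j + j*(2 + j) (W(j) = j*(2 + j) + j*(-2 + 3*(-3)) = j*(2 + j) + j*(-2 - 9) = j*(2 + j) + j*(-11) = j*(2 + j) - 11*j = -11*j + j*(2 + j))
(-48704 + A)/(W(53) - 2687) = (-48704 - 24564)/(53*(-9 + 53) - 2687) = -73268/(53*44 - 2687) = -73268/(2332 - 2687) = -73268/(-355) = -73268*(-1/355) = 73268/355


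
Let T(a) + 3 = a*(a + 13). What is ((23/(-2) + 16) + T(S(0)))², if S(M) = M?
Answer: 9/4 ≈ 2.2500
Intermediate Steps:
T(a) = -3 + a*(13 + a) (T(a) = -3 + a*(a + 13) = -3 + a*(13 + a))
((23/(-2) + 16) + T(S(0)))² = ((23/(-2) + 16) + (-3 + 0² + 13*0))² = ((23*(-½) + 16) + (-3 + 0 + 0))² = ((-23/2 + 16) - 3)² = (9/2 - 3)² = (3/2)² = 9/4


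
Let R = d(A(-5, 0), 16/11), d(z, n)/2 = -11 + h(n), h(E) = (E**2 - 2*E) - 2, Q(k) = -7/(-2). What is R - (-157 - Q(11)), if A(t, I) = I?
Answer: 32165/242 ≈ 132.91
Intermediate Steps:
Q(k) = 7/2 (Q(k) = -7*(-1/2) = 7/2)
h(E) = -2 + E**2 - 2*E
d(z, n) = -26 - 4*n + 2*n**2 (d(z, n) = 2*(-11 + (-2 + n**2 - 2*n)) = 2*(-13 + n**2 - 2*n) = -26 - 4*n + 2*n**2)
R = -3338/121 (R = -26 - 64/11 + 2*(16/11)**2 = -26 - 64/11 + 2*(16*(1/11))**2 = -26 - 4*16/11 + 2*(16/11)**2 = -26 - 64/11 + 2*(256/121) = -26 - 64/11 + 512/121 = -3338/121 ≈ -27.587)
R - (-157 - Q(11)) = -3338/121 - (-157 - 1*7/2) = -3338/121 - (-157 - 7/2) = -3338/121 - 1*(-321/2) = -3338/121 + 321/2 = 32165/242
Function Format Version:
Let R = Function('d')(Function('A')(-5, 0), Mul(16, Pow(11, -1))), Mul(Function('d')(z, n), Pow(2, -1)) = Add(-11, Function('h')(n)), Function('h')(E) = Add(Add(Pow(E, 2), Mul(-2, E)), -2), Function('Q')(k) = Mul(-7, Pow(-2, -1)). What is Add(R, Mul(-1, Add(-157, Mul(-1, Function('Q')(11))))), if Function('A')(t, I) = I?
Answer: Rational(32165, 242) ≈ 132.91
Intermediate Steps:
Function('Q')(k) = Rational(7, 2) (Function('Q')(k) = Mul(-7, Rational(-1, 2)) = Rational(7, 2))
Function('h')(E) = Add(-2, Pow(E, 2), Mul(-2, E))
Function('d')(z, n) = Add(-26, Mul(-4, n), Mul(2, Pow(n, 2))) (Function('d')(z, n) = Mul(2, Add(-11, Add(-2, Pow(n, 2), Mul(-2, n)))) = Mul(2, Add(-13, Pow(n, 2), Mul(-2, n))) = Add(-26, Mul(-4, n), Mul(2, Pow(n, 2))))
R = Rational(-3338, 121) (R = Add(-26, Mul(-4, Mul(16, Pow(11, -1))), Mul(2, Pow(Mul(16, Pow(11, -1)), 2))) = Add(-26, Mul(-4, Mul(16, Rational(1, 11))), Mul(2, Pow(Mul(16, Rational(1, 11)), 2))) = Add(-26, Mul(-4, Rational(16, 11)), Mul(2, Pow(Rational(16, 11), 2))) = Add(-26, Rational(-64, 11), Mul(2, Rational(256, 121))) = Add(-26, Rational(-64, 11), Rational(512, 121)) = Rational(-3338, 121) ≈ -27.587)
Add(R, Mul(-1, Add(-157, Mul(-1, Function('Q')(11))))) = Add(Rational(-3338, 121), Mul(-1, Add(-157, Mul(-1, Rational(7, 2))))) = Add(Rational(-3338, 121), Mul(-1, Add(-157, Rational(-7, 2)))) = Add(Rational(-3338, 121), Mul(-1, Rational(-321, 2))) = Add(Rational(-3338, 121), Rational(321, 2)) = Rational(32165, 242)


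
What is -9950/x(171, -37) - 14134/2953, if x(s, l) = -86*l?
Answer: -37178369/4698223 ≈ -7.9133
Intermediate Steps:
-9950/x(171, -37) - 14134/2953 = -9950/((-86*(-37))) - 14134/2953 = -9950/3182 - 14134*1/2953 = -9950*1/3182 - 14134/2953 = -4975/1591 - 14134/2953 = -37178369/4698223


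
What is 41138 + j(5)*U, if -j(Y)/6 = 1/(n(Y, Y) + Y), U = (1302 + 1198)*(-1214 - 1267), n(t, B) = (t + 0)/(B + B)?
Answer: 74882518/11 ≈ 6.8075e+6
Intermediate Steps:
n(t, B) = t/(2*B) (n(t, B) = t/((2*B)) = t*(1/(2*B)) = t/(2*B))
U = -6202500 (U = 2500*(-2481) = -6202500)
j(Y) = -6/(½ + Y) (j(Y) = -6/(Y/(2*Y) + Y) = -6/(½ + Y))
41138 + j(5)*U = 41138 - 12/(1 + 2*5)*(-6202500) = 41138 - 12/(1 + 10)*(-6202500) = 41138 - 12/11*(-6202500) = 41138 + 74430000/11 = 74882518/11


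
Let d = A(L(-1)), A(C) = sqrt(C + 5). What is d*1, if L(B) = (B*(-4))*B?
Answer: 1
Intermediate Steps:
L(B) = -4*B**2 (L(B) = (-4*B)*B = -4*B**2)
A(C) = sqrt(5 + C)
d = 1 (d = sqrt(5 - 4*(-1)**2) = sqrt(5 - 4*1) = sqrt(5 - 4) = sqrt(1) = 1)
d*1 = 1*1 = 1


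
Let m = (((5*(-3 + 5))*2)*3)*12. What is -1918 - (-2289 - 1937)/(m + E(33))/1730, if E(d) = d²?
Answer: -3001255517/1564785 ≈ -1918.0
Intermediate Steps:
m = 720 (m = (((5*2)*2)*3)*12 = ((10*2)*3)*12 = (20*3)*12 = 60*12 = 720)
-1918 - (-2289 - 1937)/(m + E(33))/1730 = -1918 - (-2289 - 1937)/(720 + 33²)/1730 = -1918 - (-4226/(720 + 1089))/1730 = -1918 - (-4226/1809)/1730 = -1918 - (-4226*1/1809)/1730 = -1918 - (-4226)/(1809*1730) = -1918 - 1*(-2113/1564785) = -1918 + 2113/1564785 = -3001255517/1564785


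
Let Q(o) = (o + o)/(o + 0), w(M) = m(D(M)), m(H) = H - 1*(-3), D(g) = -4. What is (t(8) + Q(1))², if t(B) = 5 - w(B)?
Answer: 64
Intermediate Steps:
m(H) = 3 + H (m(H) = H + 3 = 3 + H)
w(M) = -1 (w(M) = 3 - 4 = -1)
Q(o) = 2 (Q(o) = (2*o)/o = 2)
t(B) = 6 (t(B) = 5 - 1*(-1) = 5 + 1 = 6)
(t(8) + Q(1))² = (6 + 2)² = 8² = 64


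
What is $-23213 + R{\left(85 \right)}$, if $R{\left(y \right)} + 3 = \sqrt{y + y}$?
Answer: $-23216 + \sqrt{170} \approx -23203.0$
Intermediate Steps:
$R{\left(y \right)} = -3 + \sqrt{2} \sqrt{y}$ ($R{\left(y \right)} = -3 + \sqrt{y + y} = -3 + \sqrt{2 y} = -3 + \sqrt{2} \sqrt{y}$)
$-23213 + R{\left(85 \right)} = -23213 - \left(3 - \sqrt{2} \sqrt{85}\right) = -23213 - \left(3 - \sqrt{170}\right) = -23216 + \sqrt{170}$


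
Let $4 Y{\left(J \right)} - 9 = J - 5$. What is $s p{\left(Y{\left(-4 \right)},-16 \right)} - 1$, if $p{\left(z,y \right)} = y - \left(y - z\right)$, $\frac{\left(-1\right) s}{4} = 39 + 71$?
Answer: $-1$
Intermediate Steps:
$Y{\left(J \right)} = 1 + \frac{J}{4}$ ($Y{\left(J \right)} = \frac{9}{4} + \frac{J - 5}{4} = \frac{9}{4} + \frac{-5 + J}{4} = \frac{9}{4} + \left(- \frac{5}{4} + \frac{J}{4}\right) = 1 + \frac{J}{4}$)
$s = -440$ ($s = - 4 \left(39 + 71\right) = \left(-4\right) 110 = -440$)
$p{\left(z,y \right)} = z$ ($p{\left(z,y \right)} = y - \left(y - z\right) = z$)
$s p{\left(Y{\left(-4 \right)},-16 \right)} - 1 = - 440 \left(1 + \frac{1}{4} \left(-4\right)\right) - 1 = - 440 \left(1 - 1\right) - 1 = \left(-440\right) 0 - 1 = 0 - 1 = -1$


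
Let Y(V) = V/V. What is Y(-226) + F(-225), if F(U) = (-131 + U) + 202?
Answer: -153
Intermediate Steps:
F(U) = 71 + U
Y(V) = 1
Y(-226) + F(-225) = 1 + (71 - 225) = 1 - 154 = -153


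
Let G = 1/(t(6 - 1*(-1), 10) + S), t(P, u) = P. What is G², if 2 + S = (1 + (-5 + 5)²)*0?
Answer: 1/25 ≈ 0.040000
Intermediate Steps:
S = -2 (S = -2 + (1 + (-5 + 5)²)*0 = -2 + (1 + 0²)*0 = -2 + (1 + 0)*0 = -2 + 1*0 = -2 + 0 = -2)
G = ⅕ (G = 1/((6 - 1*(-1)) - 2) = 1/((6 + 1) - 2) = 1/(7 - 2) = 1/5 = ⅕ ≈ 0.20000)
G² = (⅕)² = 1/25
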